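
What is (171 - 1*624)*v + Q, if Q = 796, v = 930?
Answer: -420494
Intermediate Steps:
(171 - 1*624)*v + Q = (171 - 1*624)*930 + 796 = (171 - 624)*930 + 796 = -453*930 + 796 = -421290 + 796 = -420494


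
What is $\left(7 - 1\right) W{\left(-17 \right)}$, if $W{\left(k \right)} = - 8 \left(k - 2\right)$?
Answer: $912$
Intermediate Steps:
$W{\left(k \right)} = 16 - 8 k$ ($W{\left(k \right)} = - 8 \left(-2 + k\right) = 16 - 8 k$)
$\left(7 - 1\right) W{\left(-17 \right)} = \left(7 - 1\right) \left(16 - -136\right) = \left(7 - 1\right) \left(16 + 136\right) = 6 \cdot 152 = 912$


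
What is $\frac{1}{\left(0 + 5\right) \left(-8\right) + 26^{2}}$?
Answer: $\frac{1}{636} \approx 0.0015723$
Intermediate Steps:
$\frac{1}{\left(0 + 5\right) \left(-8\right) + 26^{2}} = \frac{1}{5 \left(-8\right) + 676} = \frac{1}{-40 + 676} = \frac{1}{636}$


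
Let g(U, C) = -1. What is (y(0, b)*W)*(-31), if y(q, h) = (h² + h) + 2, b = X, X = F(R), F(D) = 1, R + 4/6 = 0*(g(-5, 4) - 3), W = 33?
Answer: -4092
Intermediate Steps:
R = -⅔ (R = -⅔ + 0*(-1 - 3) = -⅔ + 0*(-4) = -⅔ + 0 = -⅔ ≈ -0.66667)
X = 1
b = 1
y(q, h) = 2 + h + h² (y(q, h) = (h + h²) + 2 = 2 + h + h²)
(y(0, b)*W)*(-31) = ((2 + 1 + 1²)*33)*(-31) = ((2 + 1 + 1)*33)*(-31) = (4*33)*(-31) = 132*(-31) = -4092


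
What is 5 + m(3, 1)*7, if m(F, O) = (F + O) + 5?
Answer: 68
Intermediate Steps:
m(F, O) = 5 + F + O
5 + m(3, 1)*7 = 5 + (5 + 3 + 1)*7 = 5 + 9*7 = 5 + 63 = 68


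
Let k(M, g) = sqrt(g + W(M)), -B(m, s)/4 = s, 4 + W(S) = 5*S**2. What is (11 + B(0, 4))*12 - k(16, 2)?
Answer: -60 - 3*sqrt(142) ≈ -95.749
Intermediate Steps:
W(S) = -4 + 5*S**2
B(m, s) = -4*s
k(M, g) = sqrt(-4 + g + 5*M**2) (k(M, g) = sqrt(g + (-4 + 5*M**2)) = sqrt(-4 + g + 5*M**2))
(11 + B(0, 4))*12 - k(16, 2) = (11 - 4*4)*12 - sqrt(-4 + 2 + 5*16**2) = (11 - 16)*12 - sqrt(-4 + 2 + 5*256) = -5*12 - sqrt(-4 + 2 + 1280) = -60 - sqrt(1278) = -60 - 3*sqrt(142)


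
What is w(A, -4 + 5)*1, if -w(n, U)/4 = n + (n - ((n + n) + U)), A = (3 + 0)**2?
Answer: 4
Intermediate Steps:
A = 9 (A = 3**2 = 9)
w(n, U) = 4*U (w(n, U) = -4*(n + (n - ((n + n) + U))) = -4*(n + (n - (2*n + U))) = -4*(n + (n - (U + 2*n))) = -4*(n + (n + (-U - 2*n))) = -4*(n + (-U - n)) = -(-4)*U = 4*U)
w(A, -4 + 5)*1 = (4*(-4 + 5))*1 = (4*1)*1 = 4*1 = 4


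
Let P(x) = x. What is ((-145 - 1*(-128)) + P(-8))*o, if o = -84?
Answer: 2100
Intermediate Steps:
((-145 - 1*(-128)) + P(-8))*o = ((-145 - 1*(-128)) - 8)*(-84) = ((-145 + 128) - 8)*(-84) = (-17 - 8)*(-84) = -25*(-84) = 2100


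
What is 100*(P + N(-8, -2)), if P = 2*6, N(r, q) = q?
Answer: 1000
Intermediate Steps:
P = 12
100*(P + N(-8, -2)) = 100*(12 - 2) = 100*10 = 1000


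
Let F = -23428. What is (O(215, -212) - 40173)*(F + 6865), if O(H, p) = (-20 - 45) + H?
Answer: 662900949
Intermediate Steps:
O(H, p) = -65 + H
(O(215, -212) - 40173)*(F + 6865) = ((-65 + 215) - 40173)*(-23428 + 6865) = (150 - 40173)*(-16563) = -40023*(-16563) = 662900949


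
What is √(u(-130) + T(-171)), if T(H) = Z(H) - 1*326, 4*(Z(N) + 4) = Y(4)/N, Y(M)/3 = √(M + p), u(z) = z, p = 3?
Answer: √(-5978160 - 57*√7)/114 ≈ 21.448*I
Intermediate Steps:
Y(M) = 3*√(3 + M) (Y(M) = 3*√(M + 3) = 3*√(3 + M))
Z(N) = -4 + 3*√7/(4*N) (Z(N) = -4 + ((3*√(3 + 4))/N)/4 = -4 + ((3*√7)/N)/4 = -4 + (3*√7/N)/4 = -4 + 3*√7/(4*N))
T(H) = -330 + 3*√7/(4*H) (T(H) = (-4 + 3*√7/(4*H)) - 1*326 = (-4 + 3*√7/(4*H)) - 326 = -330 + 3*√7/(4*H))
√(u(-130) + T(-171)) = √(-130 + (-330 + (¾)*√7/(-171))) = √(-130 + (-330 + (¾)*√7*(-1/171))) = √(-130 + (-330 - √7/228)) = √(-460 - √7/228)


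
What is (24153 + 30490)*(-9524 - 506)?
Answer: -548069290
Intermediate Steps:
(24153 + 30490)*(-9524 - 506) = 54643*(-10030) = -548069290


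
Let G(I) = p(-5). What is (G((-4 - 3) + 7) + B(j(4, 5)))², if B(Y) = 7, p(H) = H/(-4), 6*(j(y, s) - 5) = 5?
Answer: 1089/16 ≈ 68.063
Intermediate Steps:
j(y, s) = 35/6 (j(y, s) = 5 + (⅙)*5 = 5 + ⅚ = 35/6)
p(H) = -H/4 (p(H) = H*(-¼) = -H/4)
G(I) = 5/4 (G(I) = -¼*(-5) = 5/4)
(G((-4 - 3) + 7) + B(j(4, 5)))² = (5/4 + 7)² = (33/4)² = 1089/16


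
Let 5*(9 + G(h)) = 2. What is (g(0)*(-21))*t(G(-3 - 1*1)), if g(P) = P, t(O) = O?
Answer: 0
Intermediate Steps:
G(h) = -43/5 (G(h) = -9 + (⅕)*2 = -9 + ⅖ = -43/5)
(g(0)*(-21))*t(G(-3 - 1*1)) = (0*(-21))*(-43/5) = 0*(-43/5) = 0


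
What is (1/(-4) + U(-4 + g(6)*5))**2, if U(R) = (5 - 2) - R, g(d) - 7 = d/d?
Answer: 17689/16 ≈ 1105.6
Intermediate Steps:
g(d) = 8 (g(d) = 7 + d/d = 7 + 1 = 8)
U(R) = 3 - R
(1/(-4) + U(-4 + g(6)*5))**2 = (1/(-4) + (3 - (-4 + 8*5)))**2 = (-1/4 + (3 - (-4 + 40)))**2 = (-1/4 + (3 - 1*36))**2 = (-1/4 + (3 - 36))**2 = (-1/4 - 33)**2 = (-133/4)**2 = 17689/16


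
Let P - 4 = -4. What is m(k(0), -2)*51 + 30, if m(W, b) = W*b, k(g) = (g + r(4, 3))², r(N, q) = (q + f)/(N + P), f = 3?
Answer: -399/2 ≈ -199.50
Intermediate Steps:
P = 0 (P = 4 - 4 = 0)
r(N, q) = (3 + q)/N (r(N, q) = (q + 3)/(N + 0) = (3 + q)/N)
k(g) = (3/2 + g)² (k(g) = (g + (3 + 3)/4)² = (g + (¼)*6)² = (g + 3/2)² = (3/2 + g)²)
m(k(0), -2)*51 + 30 = (((3 + 2*0)²/4)*(-2))*51 + 30 = (((3 + 0)²/4)*(-2))*51 + 30 = (((¼)*3²)*(-2))*51 + 30 = (((¼)*9)*(-2))*51 + 30 = ((9/4)*(-2))*51 + 30 = -9/2*51 + 30 = -459/2 + 30 = -399/2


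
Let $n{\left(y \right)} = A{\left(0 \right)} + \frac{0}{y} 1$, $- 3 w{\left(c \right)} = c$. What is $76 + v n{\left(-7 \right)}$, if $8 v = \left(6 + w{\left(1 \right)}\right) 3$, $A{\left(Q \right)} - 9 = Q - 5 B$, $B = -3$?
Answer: $127$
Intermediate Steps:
$w{\left(c \right)} = - \frac{c}{3}$
$A{\left(Q \right)} = 24 + Q$ ($A{\left(Q \right)} = 9 + \left(Q - -15\right) = 9 + \left(Q + 15\right) = 9 + \left(15 + Q\right) = 24 + Q$)
$v = \frac{17}{8}$ ($v = \frac{\left(6 - \frac{1}{3}\right) 3}{8} = \frac{\frac{17}{3} \cdot 3}{8} = \frac{1}{8} \cdot 17 = \frac{17}{8} \approx 2.125$)
$n{\left(y \right)} = 24$ ($n{\left(y \right)} = \left(24 + 0\right) + \frac{0}{y} 1 = 24 + 0 \cdot 1 = 24 + 0 = 24$)
$76 + v n{\left(-7 \right)} = 76 + \frac{17}{8} \cdot 24 = 76 + 51 = 127$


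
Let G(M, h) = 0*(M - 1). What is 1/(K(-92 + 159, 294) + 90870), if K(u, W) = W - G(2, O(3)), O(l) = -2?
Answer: 1/91164 ≈ 1.0969e-5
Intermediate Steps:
G(M, h) = 0 (G(M, h) = 0*(-1 + M) = 0)
K(u, W) = W (K(u, W) = W - 1*0 = W + 0 = W)
1/(K(-92 + 159, 294) + 90870) = 1/(294 + 90870) = 1/91164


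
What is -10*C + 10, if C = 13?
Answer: -120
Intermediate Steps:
-10*C + 10 = -10*13 + 10 = -130 + 10 = -120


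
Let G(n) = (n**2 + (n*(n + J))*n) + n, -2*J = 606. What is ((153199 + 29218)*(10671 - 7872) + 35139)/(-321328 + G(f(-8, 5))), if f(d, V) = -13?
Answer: -255310161/187288 ≈ -1363.2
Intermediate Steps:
J = -303 (J = -1/2*606 = -303)
G(n) = n + n**2 + n**2*(-303 + n) (G(n) = (n**2 + (n*(n - 303))*n) + n = (n**2 + (n*(-303 + n))*n) + n = (n**2 + n**2*(-303 + n)) + n = n + n**2 + n**2*(-303 + n))
((153199 + 29218)*(10671 - 7872) + 35139)/(-321328 + G(f(-8, 5))) = ((153199 + 29218)*(10671 - 7872) + 35139)/(-321328 - 13*(1 + (-13)**2 - 302*(-13))) = (182417*2799 + 35139)/(-321328 - 13*(1 + 169 + 3926)) = (510585183 + 35139)/(-321328 - 13*4096) = 510620322/(-321328 - 53248) = 510620322/(-374576) = 510620322*(-1/374576) = -255310161/187288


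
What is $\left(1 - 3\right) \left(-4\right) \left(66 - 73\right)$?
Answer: $-56$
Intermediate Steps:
$\left(1 - 3\right) \left(-4\right) \left(66 - 73\right) = \left(-2\right) \left(-4\right) \left(-7\right) = 8 \left(-7\right) = -56$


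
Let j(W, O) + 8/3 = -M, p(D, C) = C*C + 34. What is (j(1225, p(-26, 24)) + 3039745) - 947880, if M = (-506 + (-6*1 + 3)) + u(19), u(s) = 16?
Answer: 6277066/3 ≈ 2.0924e+6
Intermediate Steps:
M = -493 (M = (-506 + (-6*1 + 3)) + 16 = (-506 + (-6 + 3)) + 16 = (-506 - 3) + 16 = -509 + 16 = -493)
p(D, C) = 34 + C**2 (p(D, C) = C**2 + 34 = 34 + C**2)
j(W, O) = 1471/3 (j(W, O) = -8/3 - 1*(-493) = -8/3 + 493 = 1471/3)
(j(1225, p(-26, 24)) + 3039745) - 947880 = (1471/3 + 3039745) - 947880 = 9120706/3 - 947880 = 6277066/3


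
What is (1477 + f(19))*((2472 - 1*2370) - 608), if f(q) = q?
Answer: -756976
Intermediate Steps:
(1477 + f(19))*((2472 - 1*2370) - 608) = (1477 + 19)*((2472 - 1*2370) - 608) = 1496*((2472 - 2370) - 608) = 1496*(102 - 608) = 1496*(-506) = -756976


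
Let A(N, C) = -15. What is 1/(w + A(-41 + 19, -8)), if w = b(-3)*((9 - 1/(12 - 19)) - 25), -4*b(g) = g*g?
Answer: 28/579 ≈ 0.048359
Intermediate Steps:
b(g) = -g**2/4 (b(g) = -g*g/4 = -g**2/4)
w = 999/28 (w = (-1/4*(-3)**2)*((9 - 1/(12 - 19)) - 25) = (-1/4*9)*((9 - 1/(-7)) - 25) = -9*((9 - 1*(-1/7)) - 25)/4 = -9*((9 + 1/7) - 25)/4 = -9*(64/7 - 25)/4 = -9/4*(-111/7) = 999/28 ≈ 35.679)
1/(w + A(-41 + 19, -8)) = 1/(999/28 - 15) = 1/(579/28) = 28/579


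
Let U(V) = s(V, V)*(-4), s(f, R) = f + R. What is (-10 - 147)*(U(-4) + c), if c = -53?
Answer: 3297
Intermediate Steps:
s(f, R) = R + f
U(V) = -8*V (U(V) = (V + V)*(-4) = (2*V)*(-4) = -8*V)
(-10 - 147)*(U(-4) + c) = (-10 - 147)*(-8*(-4) - 53) = -157*(32 - 53) = -157*(-21) = 3297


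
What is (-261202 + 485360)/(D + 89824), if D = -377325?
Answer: -224158/287501 ≈ -0.77968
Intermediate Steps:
(-261202 + 485360)/(D + 89824) = (-261202 + 485360)/(-377325 + 89824) = 224158/(-287501) = 224158*(-1/287501) = -224158/287501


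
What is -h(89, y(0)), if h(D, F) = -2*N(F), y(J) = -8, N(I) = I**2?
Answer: 128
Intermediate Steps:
h(D, F) = -2*F**2
-h(89, y(0)) = -(-2)*(-8)**2 = -(-2)*64 = -1*(-128) = 128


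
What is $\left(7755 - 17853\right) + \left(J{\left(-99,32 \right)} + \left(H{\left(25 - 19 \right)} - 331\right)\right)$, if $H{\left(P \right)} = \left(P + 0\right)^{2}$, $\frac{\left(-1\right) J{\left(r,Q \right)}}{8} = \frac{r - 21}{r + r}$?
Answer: $- \frac{343129}{33} \approx -10398.0$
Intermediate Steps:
$J{\left(r,Q \right)} = - \frac{4 \left(-21 + r\right)}{r}$ ($J{\left(r,Q \right)} = - 8 \frac{r - 21}{r + r} = - 8 \frac{-21 + r}{2 r} = - \frac{4 \left(-21 + r\right)}{r}$)
$H{\left(P \right)} = P^{2}$
$\left(7755 - 17853\right) + \left(J{\left(-99,32 \right)} + \left(H{\left(25 - 19 \right)} - 331\right)\right) = \left(7755 - 17853\right) - \left(335 + \frac{28}{33} - \left(25 - 19\right)^{2}\right) = -10098 + \left(\left(-4 + 84 \left(- \frac{1}{99}\right)\right) - \left(331 - 6^{2}\right)\right) = -10098 + \left(\left(-4 - \frac{28}{33}\right) + \left(36 - 331\right)\right) = -10098 - \frac{9895}{33} = - \frac{343129}{33}$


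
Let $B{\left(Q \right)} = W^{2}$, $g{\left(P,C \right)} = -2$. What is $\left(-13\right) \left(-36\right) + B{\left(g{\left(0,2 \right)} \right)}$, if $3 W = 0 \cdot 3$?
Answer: $468$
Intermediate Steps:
$W = 0$ ($W = \frac{0 \cdot 3}{3} = \frac{1}{3} \cdot 0 = 0$)
$B{\left(Q \right)} = 0$ ($B{\left(Q \right)} = 0^{2} = 0$)
$\left(-13\right) \left(-36\right) + B{\left(g{\left(0,2 \right)} \right)} = \left(-13\right) \left(-36\right) + 0 = 468 + 0 = 468$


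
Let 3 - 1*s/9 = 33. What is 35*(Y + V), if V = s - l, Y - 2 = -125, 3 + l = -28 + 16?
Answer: -13230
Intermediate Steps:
l = -15 (l = -3 + (-28 + 16) = -3 - 12 = -15)
Y = -123 (Y = 2 - 125 = -123)
s = -270 (s = 27 - 9*33 = 27 - 297 = -270)
V = -255 (V = -270 - 1*(-15) = -270 + 15 = -255)
35*(Y + V) = 35*(-123 - 255) = 35*(-378) = -13230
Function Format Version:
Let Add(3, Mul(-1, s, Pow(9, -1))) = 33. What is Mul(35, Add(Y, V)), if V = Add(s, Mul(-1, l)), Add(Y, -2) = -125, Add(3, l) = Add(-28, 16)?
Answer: -13230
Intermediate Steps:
l = -15 (l = Add(-3, Add(-28, 16)) = Add(-3, -12) = -15)
Y = -123 (Y = Add(2, -125) = -123)
s = -270 (s = Add(27, Mul(-9, 33)) = Add(27, -297) = -270)
V = -255 (V = Add(-270, Mul(-1, -15)) = Add(-270, 15) = -255)
Mul(35, Add(Y, V)) = Mul(35, Add(-123, -255)) = Mul(35, -378) = -13230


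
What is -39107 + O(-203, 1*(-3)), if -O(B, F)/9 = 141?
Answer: -40376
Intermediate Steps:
O(B, F) = -1269 (O(B, F) = -9*141 = -1269)
-39107 + O(-203, 1*(-3)) = -39107 - 1269 = -40376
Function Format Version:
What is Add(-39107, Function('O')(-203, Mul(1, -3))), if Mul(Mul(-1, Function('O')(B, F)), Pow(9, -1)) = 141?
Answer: -40376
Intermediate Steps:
Function('O')(B, F) = -1269 (Function('O')(B, F) = Mul(-9, 141) = -1269)
Add(-39107, Function('O')(-203, Mul(1, -3))) = Add(-39107, -1269) = -40376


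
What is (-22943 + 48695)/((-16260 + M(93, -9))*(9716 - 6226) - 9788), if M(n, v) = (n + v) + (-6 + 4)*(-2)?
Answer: -6438/14112517 ≈ -0.00045619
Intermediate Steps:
M(n, v) = 4 + n + v (M(n, v) = (n + v) - 2*(-2) = (n + v) + 4 = 4 + n + v)
(-22943 + 48695)/((-16260 + M(93, -9))*(9716 - 6226) - 9788) = (-22943 + 48695)/((-16260 + (4 + 93 - 9))*(9716 - 6226) - 9788) = 25752/((-16260 + 88)*3490 - 9788) = 25752/(-16172*3490 - 9788) = 25752/(-56440280 - 9788) = 25752/(-56450068) = 25752*(-1/56450068) = -6438/14112517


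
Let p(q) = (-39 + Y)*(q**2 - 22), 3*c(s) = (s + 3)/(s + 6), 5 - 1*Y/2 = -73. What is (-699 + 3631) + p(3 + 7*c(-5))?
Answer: 683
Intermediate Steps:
Y = 156 (Y = 10 - 2*(-73) = 10 + 146 = 156)
c(s) = (3 + s)/(3*(6 + s)) (c(s) = ((s + 3)/(s + 6))/3 = ((3 + s)/(6 + s))/3 = (3 + s)/(3*(6 + s)))
p(q) = -2574 + 117*q**2 (p(q) = (-39 + 156)*(q**2 - 22) = 117*(-22 + q**2) = -2574 + 117*q**2)
(-699 + 3631) + p(3 + 7*c(-5)) = (-699 + 3631) + (-2574 + 117*(3 + 7*((3 - 5)/(3*(6 - 5))))**2) = 2932 + (-2574 + 117*(3 + 7*((1/3)*(-2)/1))**2) = 2932 + (-2574 + 117*(3 + 7*((1/3)*1*(-2)))**2) = 2932 + (-2574 + 117*(3 + 7*(-2/3))**2) = 2932 + (-2574 + 117*(3 - 14/3)**2) = 2932 + (-2574 + 117*(-5/3)**2) = 2932 + (-2574 + 117*(25/9)) = 2932 + (-2574 + 325) = 2932 - 2249 = 683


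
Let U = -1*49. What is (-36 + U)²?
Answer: 7225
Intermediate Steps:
U = -49
(-36 + U)² = (-36 - 49)² = (-85)² = 7225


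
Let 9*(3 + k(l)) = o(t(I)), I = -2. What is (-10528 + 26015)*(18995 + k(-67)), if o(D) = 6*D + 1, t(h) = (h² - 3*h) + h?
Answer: 2647920799/9 ≈ 2.9421e+8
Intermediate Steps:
t(h) = h² - 2*h
o(D) = 1 + 6*D
k(l) = 22/9 (k(l) = -3 + (1 + 6*(-2*(-2 - 2)))/9 = -3 + (1 + 6*(-2*(-4)))/9 = -3 + (1 + 6*8)/9 = -3 + (1 + 48)/9 = -3 + (⅑)*49 = -3 + 49/9 = 22/9)
(-10528 + 26015)*(18995 + k(-67)) = (-10528 + 26015)*(18995 + 22/9) = 15487*(170977/9) = 2647920799/9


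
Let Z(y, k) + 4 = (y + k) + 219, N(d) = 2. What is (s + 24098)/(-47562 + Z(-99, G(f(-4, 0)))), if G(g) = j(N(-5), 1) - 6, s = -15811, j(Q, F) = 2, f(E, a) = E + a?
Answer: -8287/47450 ≈ -0.17465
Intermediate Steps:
G(g) = -4 (G(g) = 2 - 6 = -4)
Z(y, k) = 215 + k + y (Z(y, k) = -4 + ((y + k) + 219) = -4 + ((k + y) + 219) = -4 + (219 + k + y) = 215 + k + y)
(s + 24098)/(-47562 + Z(-99, G(f(-4, 0)))) = (-15811 + 24098)/(-47562 + (215 - 4 - 99)) = 8287/(-47562 + 112) = 8287/(-47450) = 8287*(-1/47450) = -8287/47450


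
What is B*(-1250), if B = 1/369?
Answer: -1250/369 ≈ -3.3875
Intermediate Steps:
B = 1/369 ≈ 0.0027100
B*(-1250) = (1/369)*(-1250) = -1250/369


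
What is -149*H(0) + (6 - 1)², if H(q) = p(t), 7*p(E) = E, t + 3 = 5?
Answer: -123/7 ≈ -17.571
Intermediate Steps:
t = 2 (t = -3 + 5 = 2)
p(E) = E/7
H(q) = 2/7 (H(q) = (⅐)*2 = 2/7)
-149*H(0) + (6 - 1)² = -149*2/7 + (6 - 1)² = -298/7 + 5² = -298/7 + 25 = -123/7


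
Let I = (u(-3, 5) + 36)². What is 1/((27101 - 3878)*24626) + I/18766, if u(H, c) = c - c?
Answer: 370584468887/5366040098034 ≈ 0.069061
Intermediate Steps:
u(H, c) = 0
I = 1296 (I = (0 + 36)² = 36² = 1296)
1/((27101 - 3878)*24626) + I/18766 = 1/((27101 - 3878)*24626) + 1296/18766 = (1/24626)/23223 + 1296*(1/18766) = (1/23223)*(1/24626) + 648/9383 = 1/571889598 + 648/9383 = 370584468887/5366040098034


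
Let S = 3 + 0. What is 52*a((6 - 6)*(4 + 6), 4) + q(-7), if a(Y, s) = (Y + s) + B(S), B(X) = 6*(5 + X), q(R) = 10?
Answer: 2714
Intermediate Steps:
S = 3
B(X) = 30 + 6*X
a(Y, s) = 48 + Y + s (a(Y, s) = (Y + s) + (30 + 6*3) = (Y + s) + (30 + 18) = (Y + s) + 48 = 48 + Y + s)
52*a((6 - 6)*(4 + 6), 4) + q(-7) = 52*(48 + (6 - 6)*(4 + 6) + 4) + 10 = 52*(48 + 0*10 + 4) + 10 = 52*(48 + 0 + 4) + 10 = 52*52 + 10 = 2704 + 10 = 2714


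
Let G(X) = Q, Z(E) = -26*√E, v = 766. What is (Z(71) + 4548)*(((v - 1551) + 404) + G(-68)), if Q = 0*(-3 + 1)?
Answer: -1732788 + 9906*√71 ≈ -1.6493e+6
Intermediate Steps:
Q = 0 (Q = 0*(-2) = 0)
G(X) = 0
(Z(71) + 4548)*(((v - 1551) + 404) + G(-68)) = (-26*√71 + 4548)*(((766 - 1551) + 404) + 0) = (4548 - 26*√71)*((-785 + 404) + 0) = (4548 - 26*√71)*(-381 + 0) = (4548 - 26*√71)*(-381) = -1732788 + 9906*√71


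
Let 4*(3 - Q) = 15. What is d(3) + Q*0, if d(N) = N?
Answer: 3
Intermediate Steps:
Q = -3/4 (Q = 3 - 1/4*15 = 3 - 15/4 = -3/4 ≈ -0.75000)
d(3) + Q*0 = 3 - 3/4*0 = 3 + 0 = 3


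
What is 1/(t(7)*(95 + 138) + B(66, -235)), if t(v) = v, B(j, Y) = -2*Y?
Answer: 1/2101 ≈ 0.00047596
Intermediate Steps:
1/(t(7)*(95 + 138) + B(66, -235)) = 1/(7*(95 + 138) - 2*(-235)) = 1/(7*233 + 470) = 1/(1631 + 470) = 1/2101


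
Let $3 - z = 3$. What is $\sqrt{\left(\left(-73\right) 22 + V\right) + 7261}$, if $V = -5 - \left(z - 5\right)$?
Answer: $\sqrt{5655} \approx 75.2$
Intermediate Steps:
$z = 0$ ($z = 3 - 3 = 0$)
$V = 0$ ($V = -5 - \left(0 - 5\right) = -5 - -5 = -5 + 5 = 0$)
$\sqrt{\left(\left(-73\right) 22 + V\right) + 7261} = \sqrt{\left(\left(-73\right) 22 + 0\right) + 7261} = \sqrt{\left(-1606 + 0\right) + 7261} = \sqrt{-1606 + 7261} = \sqrt{5655}$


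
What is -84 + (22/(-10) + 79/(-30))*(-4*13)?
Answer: 502/3 ≈ 167.33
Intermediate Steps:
-84 + (22/(-10) + 79/(-30))*(-4*13) = -84 + (22*(-⅒) + 79*(-1/30))*(-52) = -84 + (-11/5 - 79/30)*(-52) = -84 - 29/6*(-52) = -84 + 754/3 = 502/3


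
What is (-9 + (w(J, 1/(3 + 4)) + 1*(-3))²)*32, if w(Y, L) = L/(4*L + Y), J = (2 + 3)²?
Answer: -34336/32041 ≈ -1.0716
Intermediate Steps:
J = 25 (J = 5² = 25)
w(Y, L) = L/(Y + 4*L)
(-9 + (w(J, 1/(3 + 4)) + 1*(-3))²)*32 = (-9 + (1/((3 + 4)*(25 + 4/(3 + 4))) + 1*(-3))²)*32 = (-9 + (1/(7*(25 + 4/7)) - 3)²)*32 = (-9 + (1/(7*(179/7)) - 3)²)*32 = (-9 + ((⅐)*(7/179) - 3)²)*32 = (-9 + (1/179 - 3)²)*32 = (-9 + (-536/179)²)*32 = (-9 + 287296/32041)*32 = -1073/32041*32 = -34336/32041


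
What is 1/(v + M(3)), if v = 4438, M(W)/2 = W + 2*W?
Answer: 1/4456 ≈ 0.00022442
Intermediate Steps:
M(W) = 6*W (M(W) = 2*(W + 2*W) = 2*(3*W) = 6*W)
1/(v + M(3)) = 1/(4438 + 6*3) = 1/(4438 + 18) = 1/4456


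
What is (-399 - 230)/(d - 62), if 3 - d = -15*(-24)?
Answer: 629/419 ≈ 1.5012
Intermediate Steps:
d = -357 (d = 3 - (-15)*(-24) = 3 - 1*360 = 3 - 360 = -357)
(-399 - 230)/(d - 62) = (-399 - 230)/(-357 - 62) = -629/(-419) = -629*(-1/419) = 629/419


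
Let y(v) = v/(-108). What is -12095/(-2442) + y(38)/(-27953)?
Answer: 1521415774/307175517 ≈ 4.9529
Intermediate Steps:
y(v) = -v/108 (y(v) = v*(-1/108) = -v/108)
-12095/(-2442) + y(38)/(-27953) = -12095/(-2442) - 1/108*38/(-27953) = -12095*(-1/2442) - 19/54*(-1/27953) = 12095/2442 + 19/1509462 = 1521415774/307175517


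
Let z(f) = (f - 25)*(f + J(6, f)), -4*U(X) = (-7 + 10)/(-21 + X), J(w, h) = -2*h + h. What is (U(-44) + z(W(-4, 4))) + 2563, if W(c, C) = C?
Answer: 666383/260 ≈ 2563.0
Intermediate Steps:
J(w, h) = -h
U(X) = -3/(4*(-21 + X)) (U(X) = -(-7 + 10)/(4*(-21 + X)) = -3/(4*(-21 + X)))
z(f) = 0 (z(f) = (f - 25)*(f - f) = (-25 + f)*0 = 0)
(U(-44) + z(W(-4, 4))) + 2563 = (-3/(-84 + 4*(-44)) + 0) + 2563 = (-3/(-84 - 176) + 0) + 2563 = (-3/(-260) + 0) + 2563 = (-3*(-1/260) + 0) + 2563 = (3/260 + 0) + 2563 = 3/260 + 2563 = 666383/260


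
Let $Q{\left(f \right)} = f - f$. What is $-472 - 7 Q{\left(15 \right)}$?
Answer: $-472$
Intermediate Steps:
$Q{\left(f \right)} = 0$
$-472 - 7 Q{\left(15 \right)} = -472 - 0 = -472 + 0 = -472$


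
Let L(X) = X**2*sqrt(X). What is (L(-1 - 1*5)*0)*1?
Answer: 0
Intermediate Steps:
L(X) = X**(5/2)
(L(-1 - 1*5)*0)*1 = ((-1 - 1*5)**(5/2)*0)*1 = ((-1 - 5)**(5/2)*0)*1 = ((-6)**(5/2)*0)*1 = ((36*I*sqrt(6))*0)*1 = 0*1 = 0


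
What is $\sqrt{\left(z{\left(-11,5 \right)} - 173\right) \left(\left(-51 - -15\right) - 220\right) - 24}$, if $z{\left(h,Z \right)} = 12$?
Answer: $2 \sqrt{10298} \approx 202.96$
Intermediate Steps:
$\sqrt{\left(z{\left(-11,5 \right)} - 173\right) \left(\left(-51 - -15\right) - 220\right) - 24} = \sqrt{\left(12 - 173\right) \left(\left(-51 - -15\right) - 220\right) - 24} = \sqrt{- 161 \left(\left(-51 + 15\right) - 220\right) - 24} = \sqrt{- 161 \left(-36 - 220\right) - 24} = \sqrt{\left(-161\right) \left(-256\right) - 24} = \sqrt{41216 - 24} = \sqrt{41192} = 2 \sqrt{10298}$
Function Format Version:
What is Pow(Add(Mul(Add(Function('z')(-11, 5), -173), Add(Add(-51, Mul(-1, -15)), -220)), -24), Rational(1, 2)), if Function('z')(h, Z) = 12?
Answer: Mul(2, Pow(10298, Rational(1, 2))) ≈ 202.96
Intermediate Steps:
Pow(Add(Mul(Add(Function('z')(-11, 5), -173), Add(Add(-51, Mul(-1, -15)), -220)), -24), Rational(1, 2)) = Pow(Add(Mul(Add(12, -173), Add(Add(-51, Mul(-1, -15)), -220)), -24), Rational(1, 2)) = Pow(Add(Mul(-161, Add(Add(-51, 15), -220)), -24), Rational(1, 2)) = Pow(Add(Mul(-161, Add(-36, -220)), -24), Rational(1, 2)) = Pow(Add(Mul(-161, -256), -24), Rational(1, 2)) = Pow(Add(41216, -24), Rational(1, 2)) = Pow(41192, Rational(1, 2)) = Mul(2, Pow(10298, Rational(1, 2)))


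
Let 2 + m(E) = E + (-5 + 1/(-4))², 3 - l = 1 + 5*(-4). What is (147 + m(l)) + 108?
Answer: 4841/16 ≈ 302.56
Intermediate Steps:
l = 22 (l = 3 - (1 + 5*(-4)) = 3 - (1 - 20) = 3 - 1*(-19) = 3 + 19 = 22)
m(E) = 409/16 + E (m(E) = -2 + (E + (-5 + 1/(-4))²) = -2 + (E + (-5 - ¼)²) = -2 + (E + (-21/4)²) = -2 + (E + 441/16) = -2 + (441/16 + E) = 409/16 + E)
(147 + m(l)) + 108 = (147 + (409/16 + 22)) + 108 = (147 + 761/16) + 108 = 3113/16 + 108 = 4841/16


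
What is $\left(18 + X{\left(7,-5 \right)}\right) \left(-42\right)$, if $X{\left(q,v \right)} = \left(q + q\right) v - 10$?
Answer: $2604$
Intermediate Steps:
$X{\left(q,v \right)} = -10 + 2 q v$ ($X{\left(q,v \right)} = 2 q v - 10 = -10 + 2 q v$)
$\left(18 + X{\left(7,-5 \right)}\right) \left(-42\right) = \left(18 + \left(-10 + 2 \cdot 7 \left(-5\right)\right)\right) \left(-42\right) = \left(18 - 80\right) \left(-42\right) = \left(-62\right) \left(-42\right) = 2604$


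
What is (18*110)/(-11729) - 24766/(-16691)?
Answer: 257432234/195768739 ≈ 1.3150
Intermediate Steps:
(18*110)/(-11729) - 24766/(-16691) = 1980*(-1/11729) - 24766*(-1/16691) = -1980/11729 + 24766/16691 = 257432234/195768739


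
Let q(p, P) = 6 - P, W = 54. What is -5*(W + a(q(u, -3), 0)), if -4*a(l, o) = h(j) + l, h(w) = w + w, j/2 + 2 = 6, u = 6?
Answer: -955/4 ≈ -238.75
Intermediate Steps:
j = 8 (j = -4 + 2*6 = -4 + 12 = 8)
h(w) = 2*w
a(l, o) = -4 - l/4 (a(l, o) = -(2*8 + l)/4 = -(16 + l)/4 = -4 - l/4)
-5*(W + a(q(u, -3), 0)) = -5*(54 + (-4 - (6 - 1*(-3))/4)) = -5*(54 + (-4 - (6 + 3)/4)) = -5*(54 + (-4 - 1/4*9)) = -5*(54 + (-4 - 9/4)) = -5*(54 - 25/4) = -5*191/4 = -955/4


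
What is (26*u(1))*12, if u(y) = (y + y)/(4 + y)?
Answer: 624/5 ≈ 124.80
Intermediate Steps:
u(y) = 2*y/(4 + y) (u(y) = (2*y)/(4 + y) = 2*y/(4 + y))
(26*u(1))*12 = (26*(2*1/(4 + 1)))*12 = (26*(2*1/5))*12 = (26*(2*1*(⅕)))*12 = (26*(⅖))*12 = (52/5)*12 = 624/5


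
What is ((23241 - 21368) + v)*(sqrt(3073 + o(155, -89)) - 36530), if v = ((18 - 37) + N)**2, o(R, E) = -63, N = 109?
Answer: -364313690 + 9973*sqrt(3010) ≈ -3.6377e+8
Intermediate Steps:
v = 8100 (v = ((18 - 37) + 109)**2 = (-19 + 109)**2 = 90**2 = 8100)
((23241 - 21368) + v)*(sqrt(3073 + o(155, -89)) - 36530) = ((23241 - 21368) + 8100)*(sqrt(3073 - 63) - 36530) = (1873 + 8100)*(sqrt(3010) - 36530) = 9973*(-36530 + sqrt(3010)) = -364313690 + 9973*sqrt(3010)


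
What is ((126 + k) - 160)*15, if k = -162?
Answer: -2940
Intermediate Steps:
((126 + k) - 160)*15 = ((126 - 162) - 160)*15 = (-36 - 160)*15 = -196*15 = -2940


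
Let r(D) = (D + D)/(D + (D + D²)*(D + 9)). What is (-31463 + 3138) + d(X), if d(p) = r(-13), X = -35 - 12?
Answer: -1387923/49 ≈ -28325.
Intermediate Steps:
X = -47
r(D) = 2*D/(D + (9 + D)*(D + D²)) (r(D) = (2*D)/(D + (D + D²)*(9 + D)) = (2*D)/(D + (9 + D)*(D + D²)) = 2*D/(D + (9 + D)*(D + D²)))
d(p) = 2/49 (d(p) = 2/(10 + (-13)² + 10*(-13)) = 2/(10 + 169 - 130) = 2/49)
(-31463 + 3138) + d(X) = (-31463 + 3138) + 2/49 = -28325 + 2/49 = -1387923/49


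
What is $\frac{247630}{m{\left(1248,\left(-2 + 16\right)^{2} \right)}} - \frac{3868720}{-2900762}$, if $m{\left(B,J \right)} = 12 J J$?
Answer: $\frac{625441166075}{334307018976} \approx 1.8709$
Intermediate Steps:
$m{\left(B,J \right)} = 12 J^{2}$
$\frac{247630}{m{\left(1248,\left(-2 + 16\right)^{2} \right)}} - \frac{3868720}{-2900762} = \frac{247630}{12 \left(\left(-2 + 16\right)^{2}\right)^{2}} - \frac{3868720}{-2900762} = \frac{247630}{12 \left(14^{2}\right)^{2}} - - \frac{1934360}{1450381} = \frac{247630}{12 \cdot 196^{2}} + \frac{1934360}{1450381} = \frac{247630}{12 \cdot 38416} + \frac{1934360}{1450381} = \frac{247630}{460992} + \frac{1934360}{1450381} = 247630 \cdot \frac{1}{460992} + \frac{1934360}{1450381} = \frac{123815}{230496} + \frac{1934360}{1450381} = \frac{625441166075}{334307018976}$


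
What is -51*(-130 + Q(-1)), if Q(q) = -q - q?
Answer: 6528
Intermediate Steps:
Q(q) = -2*q
-51*(-130 + Q(-1)) = -51*(-130 - 2*(-1)) = -51*(-130 + 2) = -51*(-128) = 6528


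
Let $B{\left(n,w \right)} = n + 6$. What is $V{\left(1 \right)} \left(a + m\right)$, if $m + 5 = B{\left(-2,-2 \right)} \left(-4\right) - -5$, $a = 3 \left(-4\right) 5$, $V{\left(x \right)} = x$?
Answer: $-76$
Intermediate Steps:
$B{\left(n,w \right)} = 6 + n$
$a = -60$ ($a = \left(-12\right) 5 = -60$)
$m = -16$ ($m = -5 + \left(\left(6 - 2\right) \left(-4\right) - -5\right) = -5 + \left(4 \left(-4\right) + 5\right) = -5 + \left(-16 + 5\right) = -5 - 11 = -16$)
$V{\left(1 \right)} \left(a + m\right) = 1 \left(-60 - 16\right) = 1 \left(-76\right) = -76$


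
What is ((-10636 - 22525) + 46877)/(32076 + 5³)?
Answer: 13716/32201 ≈ 0.42595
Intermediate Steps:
((-10636 - 22525) + 46877)/(32076 + 5³) = (-33161 + 46877)/(32076 + 125) = 13716/32201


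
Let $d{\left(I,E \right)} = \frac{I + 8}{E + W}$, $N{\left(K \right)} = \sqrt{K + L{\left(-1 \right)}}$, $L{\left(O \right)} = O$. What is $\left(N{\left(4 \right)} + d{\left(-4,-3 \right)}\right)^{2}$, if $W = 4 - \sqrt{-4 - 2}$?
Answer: $\frac{\left(4 + \sqrt{3} \left(1 - i \sqrt{6}\right)\right)^{2}}{\left(1 - i \sqrt{6}\right)^{2}} \approx 3.3468 + 6.4484 i$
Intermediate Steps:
$W = 4 - i \sqrt{6}$ ($W = 4 - \sqrt{-6} = 4 - i \sqrt{6} \approx 4.0 - 2.4495 i$)
$N{\left(K \right)} = \sqrt{-1 + K}$ ($N{\left(K \right)} = \sqrt{K - 1} = \sqrt{-1 + K}$)
$d{\left(I,E \right)} = \frac{8 + I}{4 + E - i \sqrt{6}}$ ($d{\left(I,E \right)} = \frac{I + 8}{E + \left(4 - i \sqrt{6}\right)} = \frac{8 + I}{4 + E - i \sqrt{6}}$)
$\left(N{\left(4 \right)} + d{\left(-4,-3 \right)}\right)^{2} = \left(\sqrt{-1 + 4} + \frac{8 - 4}{4 - 3 - i \sqrt{6}}\right)^{2} = \left(\sqrt{3} + \frac{1}{1 - i \sqrt{6}} \cdot 4\right)^{2} = \left(\sqrt{3} + \frac{4}{1 - i \sqrt{6}}\right)^{2}$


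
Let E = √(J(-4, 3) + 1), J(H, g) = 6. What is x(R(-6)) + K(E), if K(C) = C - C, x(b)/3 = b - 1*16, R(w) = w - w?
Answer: -48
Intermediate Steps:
R(w) = 0
x(b) = -48 + 3*b (x(b) = 3*(b - 1*16) = 3*(b - 16) = 3*(-16 + b) = -48 + 3*b)
E = √7 (E = √(6 + 1) = √7 ≈ 2.6458)
K(C) = 0
x(R(-6)) + K(E) = (-48 + 3*0) + 0 = (-48 + 0) + 0 = -48 + 0 = -48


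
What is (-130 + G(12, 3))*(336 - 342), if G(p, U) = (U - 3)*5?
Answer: 780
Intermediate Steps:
G(p, U) = -15 + 5*U (G(p, U) = (-3 + U)*5 = -15 + 5*U)
(-130 + G(12, 3))*(336 - 342) = (-130 + (-15 + 5*3))*(336 - 342) = (-130 + (-15 + 15))*(-6) = (-130 + 0)*(-6) = -130*(-6) = 780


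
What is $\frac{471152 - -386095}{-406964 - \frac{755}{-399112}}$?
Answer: $- \frac{114045854888}{54141405071} \approx -2.1064$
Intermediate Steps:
$\frac{471152 - -386095}{-406964 - \frac{755}{-399112}} = \frac{471152 + 386095}{-406964 - - \frac{755}{399112}} = \frac{857247}{-406964 + \frac{755}{399112}} = \frac{857247}{- \frac{162424215213}{399112}} = 857247 \left(- \frac{399112}{162424215213}\right) = - \frac{114045854888}{54141405071}$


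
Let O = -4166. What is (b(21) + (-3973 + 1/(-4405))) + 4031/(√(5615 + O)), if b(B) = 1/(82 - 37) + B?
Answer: -156676168/39645 + 4031*√161/483 ≈ -3846.1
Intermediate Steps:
b(B) = 1/45 + B
(b(21) + (-3973 + 1/(-4405))) + 4031/(√(5615 + O)) = ((1/45 + 21) + (-3973 + 1/(-4405))) + 4031/(√(5615 - 4166)) = (946/45 + (-3973 - 1/4405)) + 4031/(√1449) = (946/45 - 17501066/4405) + 4031/((3*√161)) = -156676168/39645 + 4031*(√161/483) = -156676168/39645 + 4031*√161/483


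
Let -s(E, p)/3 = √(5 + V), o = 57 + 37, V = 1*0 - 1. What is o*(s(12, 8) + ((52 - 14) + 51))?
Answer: 7802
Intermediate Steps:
V = -1 (V = 0 - 1 = -1)
o = 94
s(E, p) = -6 (s(E, p) = -3*√(5 - 1) = -3*√4 = -3*2 = -6)
o*(s(12, 8) + ((52 - 14) + 51)) = 94*(-6 + ((52 - 14) + 51)) = 94*(-6 + (38 + 51)) = 94*(-6 + 89) = 94*83 = 7802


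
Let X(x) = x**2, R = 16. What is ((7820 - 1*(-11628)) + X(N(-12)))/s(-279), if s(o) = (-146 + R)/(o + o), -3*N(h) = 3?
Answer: 5426271/65 ≈ 83481.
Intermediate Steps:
N(h) = -1 (N(h) = -1/3*3 = -1)
s(o) = -65/o (s(o) = (-146 + 16)/(o + o) = -130*1/(2*o) = -65/o)
((7820 - 1*(-11628)) + X(N(-12)))/s(-279) = ((7820 - 1*(-11628)) + (-1)**2)/((-65/(-279))) = ((7820 + 11628) + 1)/((-65*(-1/279))) = (19448 + 1)/(65/279) = 19449*(279/65) = 5426271/65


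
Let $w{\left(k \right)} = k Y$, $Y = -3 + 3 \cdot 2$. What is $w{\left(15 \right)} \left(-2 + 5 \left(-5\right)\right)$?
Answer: $-1215$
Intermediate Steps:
$Y = 3$ ($Y = -3 + 6 = 3$)
$w{\left(k \right)} = 3 k$ ($w{\left(k \right)} = k 3 = 3 k$)
$w{\left(15 \right)} \left(-2 + 5 \left(-5\right)\right) = 3 \cdot 15 \left(-2 + 5 \left(-5\right)\right) = 45 \left(-2 - 25\right) = 45 \left(-27\right) = -1215$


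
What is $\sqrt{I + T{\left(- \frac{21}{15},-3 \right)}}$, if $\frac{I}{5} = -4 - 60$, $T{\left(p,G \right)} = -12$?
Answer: $2 i \sqrt{83} \approx 18.221 i$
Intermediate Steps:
$I = -320$ ($I = 5 \left(-4 - 60\right) = 5 \left(-64\right) = -320$)
$\sqrt{I + T{\left(- \frac{21}{15},-3 \right)}} = \sqrt{-320 - 12} = \sqrt{-332} = 2 i \sqrt{83}$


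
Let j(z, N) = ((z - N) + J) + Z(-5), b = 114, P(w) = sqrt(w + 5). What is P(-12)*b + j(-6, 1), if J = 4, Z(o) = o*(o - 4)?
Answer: 42 + 114*I*sqrt(7) ≈ 42.0 + 301.62*I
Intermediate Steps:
P(w) = sqrt(5 + w)
Z(o) = o*(-4 + o)
j(z, N) = 49 + z - N (j(z, N) = ((z - N) + 4) - 5*(-4 - 5) = (4 + z - N) - 5*(-9) = (4 + z - N) + 45 = 49 + z - N)
P(-12)*b + j(-6, 1) = sqrt(5 - 12)*114 + (49 - 6 - 1*1) = sqrt(-7)*114 + (49 - 6 - 1) = (I*sqrt(7))*114 + 42 = 114*I*sqrt(7) + 42 = 42 + 114*I*sqrt(7)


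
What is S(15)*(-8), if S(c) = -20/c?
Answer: 32/3 ≈ 10.667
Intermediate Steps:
S(15)*(-8) = -20/15*(-8) = -20*1/15*(-8) = -4/3*(-8) = 32/3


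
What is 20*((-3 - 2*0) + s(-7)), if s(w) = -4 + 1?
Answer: -120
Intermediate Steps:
s(w) = -3
20*((-3 - 2*0) + s(-7)) = 20*((-3 - 2*0) - 3) = 20*((-3 + 0) - 3) = 20*(-3 - 3) = 20*(-6) = -120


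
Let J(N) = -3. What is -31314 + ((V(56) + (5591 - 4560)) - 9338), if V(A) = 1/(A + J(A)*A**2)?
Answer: -370535593/9352 ≈ -39621.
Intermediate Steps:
V(A) = 1/(A - 3*A**2)
-31314 + ((V(56) + (5591 - 4560)) - 9338) = -31314 + ((1/(56*(1 - 3*56)) + (5591 - 4560)) - 9338) = -31314 + ((1/(56*(1 - 168)) + 1031) - 9338) = -31314 + (((1/56)/(-167) + 1031) - 9338) = -31314 + (((1/56)*(-1/167) + 1031) - 9338) = -31314 + ((-1/9352 + 1031) - 9338) = -31314 + (9641911/9352 - 9338) = -31314 - 77687065/9352 = -370535593/9352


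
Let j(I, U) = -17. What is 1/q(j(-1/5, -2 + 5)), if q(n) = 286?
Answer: 1/286 ≈ 0.0034965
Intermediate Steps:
1/q(j(-1/5, -2 + 5)) = 1/286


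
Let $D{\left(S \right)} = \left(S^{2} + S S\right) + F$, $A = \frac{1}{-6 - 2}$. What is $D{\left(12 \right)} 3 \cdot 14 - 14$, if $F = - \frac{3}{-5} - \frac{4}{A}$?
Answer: $\frac{67256}{5} \approx 13451.0$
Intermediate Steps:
$A = - \frac{1}{8}$ ($A = \frac{1}{-8} = - \frac{1}{8} \approx -0.125$)
$F = \frac{163}{5}$ ($F = - \frac{3}{-5} - \frac{4}{- \frac{1}{8}} = \left(-3\right) \left(- \frac{1}{5}\right) - -32 = \frac{3}{5} + 32 = \frac{163}{5} \approx 32.6$)
$D{\left(S \right)} = \frac{163}{5} + 2 S^{2}$ ($D{\left(S \right)} = \left(S^{2} + S S\right) + \frac{163}{5} = \left(S^{2} + S^{2}\right) + \frac{163}{5} = 2 S^{2} + \frac{163}{5} = \frac{163}{5} + 2 S^{2}$)
$D{\left(12 \right)} 3 \cdot 14 - 14 = \left(\frac{163}{5} + 2 \cdot 12^{2}\right) 3 \cdot 14 - 14 = \left(\frac{163}{5} + 2 \cdot 144\right) 42 - 14 = \left(\frac{163}{5} + 288\right) 42 - 14 = \frac{1603}{5} \cdot 42 - 14 = \frac{67326}{5} - 14 = \frac{67256}{5}$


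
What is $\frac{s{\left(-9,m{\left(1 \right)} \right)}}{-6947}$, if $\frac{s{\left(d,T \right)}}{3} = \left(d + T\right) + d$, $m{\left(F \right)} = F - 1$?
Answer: $\frac{54}{6947} \approx 0.0077731$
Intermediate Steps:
$m{\left(F \right)} = -1 + F$
$s{\left(d,T \right)} = 3 T + 6 d$ ($s{\left(d,T \right)} = 3 \left(\left(d + T\right) + d\right) = 3 \left(\left(T + d\right) + d\right) = 3 \left(T + 2 d\right) = 3 T + 6 d$)
$\frac{s{\left(-9,m{\left(1 \right)} \right)}}{-6947} = \frac{3 \left(-1 + 1\right) + 6 \left(-9\right)}{-6947} = \left(3 \cdot 0 - 54\right) \left(- \frac{1}{6947}\right) = \left(0 - 54\right) \left(- \frac{1}{6947}\right) = \left(-54\right) \left(- \frac{1}{6947}\right) = \frac{54}{6947}$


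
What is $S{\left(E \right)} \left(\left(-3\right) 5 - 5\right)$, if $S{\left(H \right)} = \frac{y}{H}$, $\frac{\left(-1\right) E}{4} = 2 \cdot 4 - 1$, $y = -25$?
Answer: $- \frac{125}{7} \approx -17.857$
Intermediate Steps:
$E = -28$ ($E = - 4 \left(2 \cdot 4 - 1\right) = - 4 \left(8 - 1\right) = \left(-4\right) 7 = -28$)
$S{\left(H \right)} = - \frac{25}{H}$
$S{\left(E \right)} \left(\left(-3\right) 5 - 5\right) = - \frac{25}{-28} \left(\left(-3\right) 5 - 5\right) = \left(-25\right) \left(- \frac{1}{28}\right) \left(-15 - 5\right) = \frac{25}{28} \left(-20\right) = - \frac{125}{7}$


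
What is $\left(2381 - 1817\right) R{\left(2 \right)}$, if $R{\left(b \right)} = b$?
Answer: $1128$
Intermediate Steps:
$\left(2381 - 1817\right) R{\left(2 \right)} = \left(2381 - 1817\right) 2 = 564 \cdot 2 = 1128$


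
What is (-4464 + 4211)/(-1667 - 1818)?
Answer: 253/3485 ≈ 0.072597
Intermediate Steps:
(-4464 + 4211)/(-1667 - 1818) = -253/(-3485) = -253*(-1/3485) = 253/3485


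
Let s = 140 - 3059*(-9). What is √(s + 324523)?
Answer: √352194 ≈ 593.46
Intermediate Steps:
s = 27671 (s = 140 - 161*(-171) = 140 + 27531 = 27671)
√(s + 324523) = √(27671 + 324523) = √352194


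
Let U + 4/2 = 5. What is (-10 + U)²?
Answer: 49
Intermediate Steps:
U = 3 (U = -2 + 5 = 3)
(-10 + U)² = (-10 + 3)² = (-7)² = 49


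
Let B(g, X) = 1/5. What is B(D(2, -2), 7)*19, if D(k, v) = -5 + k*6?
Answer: 19/5 ≈ 3.8000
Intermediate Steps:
D(k, v) = -5 + 6*k
B(g, X) = 1/5
B(D(2, -2), 7)*19 = (1/5)*19 = 19/5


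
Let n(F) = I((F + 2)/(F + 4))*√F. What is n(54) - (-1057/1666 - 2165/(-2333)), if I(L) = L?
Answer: -162987/555254 + 84*√6/29 ≈ 6.8015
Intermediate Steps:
n(F) = √F*(2 + F)/(4 + F) (n(F) = ((F + 2)/(F + 4))*√F = ((2 + F)/(4 + F))*√F = √F*(2 + F)/(4 + F))
n(54) - (-1057/1666 - 2165/(-2333)) = √54*(2 + 54)/(4 + 54) - (-1057/1666 - 2165/(-2333)) = (3*√6)*56/58 - (-1057*1/1666 - 2165*(-1/2333)) = (3*√6)*(1/58)*56 - (-151/238 + 2165/2333) = 84*√6/29 - 1*162987/555254 = 84*√6/29 - 162987/555254 = -162987/555254 + 84*√6/29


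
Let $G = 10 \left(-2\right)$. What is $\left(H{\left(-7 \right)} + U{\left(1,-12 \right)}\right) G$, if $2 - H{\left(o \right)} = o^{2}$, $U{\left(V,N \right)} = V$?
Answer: $920$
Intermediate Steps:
$H{\left(o \right)} = 2 - o^{2}$
$G = -20$
$\left(H{\left(-7 \right)} + U{\left(1,-12 \right)}\right) G = \left(\left(2 - \left(-7\right)^{2}\right) + 1\right) \left(-20\right) = \left(\left(2 - 49\right) + 1\right) \left(-20\right) = \left(-47 + 1\right) \left(-20\right) = \left(-46\right) \left(-20\right) = 920$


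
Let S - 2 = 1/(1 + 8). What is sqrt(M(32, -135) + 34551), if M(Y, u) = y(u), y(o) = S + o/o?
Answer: sqrt(310987)/3 ≈ 185.89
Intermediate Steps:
S = 19/9 (S = 2 + 1/(1 + 8) = 2 + 1/9 = 19/9 ≈ 2.1111)
y(o) = 28/9 (y(o) = 19/9 + o/o = 19/9 + 1 = 28/9)
M(Y, u) = 28/9
sqrt(M(32, -135) + 34551) = sqrt(28/9 + 34551) = sqrt(310987/9) = sqrt(310987)/3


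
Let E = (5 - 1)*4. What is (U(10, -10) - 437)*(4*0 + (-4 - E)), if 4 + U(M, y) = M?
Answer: 8620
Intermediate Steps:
E = 16 (E = 4*4 = 16)
U(M, y) = -4 + M
(U(10, -10) - 437)*(4*0 + (-4 - E)) = ((-4 + 10) - 437)*(4*0 + (-4 - 1*16)) = (6 - 437)*(0 + (-4 - 16)) = -431*(0 - 20) = -431*(-20) = 8620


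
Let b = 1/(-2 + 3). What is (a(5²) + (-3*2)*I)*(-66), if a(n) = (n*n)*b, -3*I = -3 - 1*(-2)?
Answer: -41118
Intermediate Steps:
b = 1 (b = 1/1 = 1)
I = ⅓ (I = -(-3 - 1*(-2))/3 = -(-3 + 2)/3 = -⅓*(-1) = ⅓ ≈ 0.33333)
a(n) = n² (a(n) = (n*n)*1 = n²*1 = n²)
(a(5²) + (-3*2)*I)*(-66) = ((5²)² - 3*2*(⅓))*(-66) = (25² - 6*⅓)*(-66) = (625 - 2)*(-66) = 623*(-66) = -41118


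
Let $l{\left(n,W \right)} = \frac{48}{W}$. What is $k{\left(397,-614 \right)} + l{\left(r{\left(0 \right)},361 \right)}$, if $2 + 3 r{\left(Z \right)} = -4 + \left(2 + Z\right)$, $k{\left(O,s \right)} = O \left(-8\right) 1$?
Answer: $- \frac{1146488}{361} \approx -3175.9$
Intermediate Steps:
$k{\left(O,s \right)} = - 8 O$ ($k{\left(O,s \right)} = - 8 O 1 = - 8 O$)
$r{\left(Z \right)} = - \frac{4}{3} + \frac{Z}{3}$ ($r{\left(Z \right)} = - \frac{2}{3} + \frac{-4 + \left(2 + Z\right)}{3} = - \frac{2}{3} + \frac{-2 + Z}{3} = - \frac{2}{3} + \left(- \frac{2}{3} + \frac{Z}{3}\right) = - \frac{4}{3} + \frac{Z}{3}$)
$k{\left(397,-614 \right)} + l{\left(r{\left(0 \right)},361 \right)} = \left(-8\right) 397 + \frac{48}{361} = -3176 + 48 \cdot \frac{1}{361} = -3176 + \frac{48}{361} = - \frac{1146488}{361}$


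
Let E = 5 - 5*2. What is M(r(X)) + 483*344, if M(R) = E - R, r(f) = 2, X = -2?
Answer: 166145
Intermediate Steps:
E = -5 (E = 5 - 10 = -5)
M(R) = -5 - R
M(r(X)) + 483*344 = (-5 - 1*2) + 483*344 = (-5 - 2) + 166152 = -7 + 166152 = 166145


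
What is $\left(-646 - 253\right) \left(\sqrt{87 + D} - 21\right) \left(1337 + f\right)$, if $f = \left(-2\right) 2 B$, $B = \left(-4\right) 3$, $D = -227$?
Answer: $26147415 - 2490230 i \sqrt{35} \approx 2.6147 \cdot 10^{7} - 1.4732 \cdot 10^{7} i$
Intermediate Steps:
$B = -12$
$f = 48$ ($f = \left(-2\right) 2 \left(-12\right) = \left(-4\right) \left(-12\right) = 48$)
$\left(-646 - 253\right) \left(\sqrt{87 + D} - 21\right) \left(1337 + f\right) = \left(-646 - 253\right) \left(\sqrt{87 - 227} - 21\right) \left(1337 + 48\right) = - 899 \left(\sqrt{-140} - 21\right) 1385 = - 899 \left(2 i \sqrt{35} - 21\right) 1385 = - 899 \left(-21 + 2 i \sqrt{35}\right) 1385 = \left(18879 - 1798 i \sqrt{35}\right) 1385 = 26147415 - 2490230 i \sqrt{35}$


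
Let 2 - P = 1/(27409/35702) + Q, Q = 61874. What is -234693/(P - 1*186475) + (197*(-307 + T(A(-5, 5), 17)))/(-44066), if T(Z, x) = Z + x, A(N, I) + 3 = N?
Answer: 113845644102682/49992720014875 ≈ 2.2772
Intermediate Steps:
A(N, I) = -3 + N
P = -1695885350/27409 (P = 2 - (1/(27409/35702) + 61874) = 2 - (35702/27409 + 61874) = 2 - 1*1695940168/27409 = 2 - 1695940168/27409 = -1695885350/27409 ≈ -61873.)
-234693/(P - 1*186475) + (197*(-307 + T(A(-5, 5), 17)))/(-44066) = -234693/(-1695885350/27409 - 1*186475) + (197*(-307 + ((-3 - 5) + 17)))/(-44066) = -234693/(-1695885350/27409 - 186475) + (197*(-307 + (-8 + 17)))*(-1/44066) = -234693/(-6806978625/27409) + (197*(-307 + 9))*(-1/44066) = -234693*(-27409/6806978625) + (197*(-298))*(-1/44066) = 2144233479/2268992875 - 58706*(-1/44066) = 2144233479/2268992875 + 29353/22033 = 113845644102682/49992720014875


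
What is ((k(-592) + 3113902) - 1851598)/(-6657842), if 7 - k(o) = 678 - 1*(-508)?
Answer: -1261125/6657842 ≈ -0.18942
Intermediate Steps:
k(o) = -1179 (k(o) = 7 - (678 - 1*(-508)) = 7 - (678 + 508) = 7 - 1*1186 = 7 - 1186 = -1179)
((k(-592) + 3113902) - 1851598)/(-6657842) = ((-1179 + 3113902) - 1851598)/(-6657842) = (3112723 - 1851598)*(-1/6657842) = 1261125*(-1/6657842) = -1261125/6657842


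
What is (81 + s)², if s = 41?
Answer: 14884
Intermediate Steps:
(81 + s)² = (81 + 41)² = 122² = 14884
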